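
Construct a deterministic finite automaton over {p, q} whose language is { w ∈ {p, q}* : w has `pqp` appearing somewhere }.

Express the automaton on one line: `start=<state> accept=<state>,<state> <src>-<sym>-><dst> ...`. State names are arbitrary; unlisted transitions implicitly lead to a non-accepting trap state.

start=A accept=D A-p->B A-q->A B-p->B B-q->C C-p->D C-q->A D-p->D D-q->D

Track how much of `pqp` has been matched so far: state A is no progress, D is the absorbing accept state reached once `pqp` has occurred. Intermediate states record partial matches; on a mismatch, fall back to the longest reusable overlap.
       p  q 
>  A   B  A 
   B   B  C 
   C   D  A 
 * D   D  D 
(> = start, * = accepting)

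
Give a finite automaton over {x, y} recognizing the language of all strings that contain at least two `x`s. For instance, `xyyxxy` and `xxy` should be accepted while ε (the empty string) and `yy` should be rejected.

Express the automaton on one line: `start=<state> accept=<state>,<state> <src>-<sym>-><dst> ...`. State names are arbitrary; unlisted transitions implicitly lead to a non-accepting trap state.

start=q0 accept=q2,q3 q0-x->q1 q0-y->q0 q1-x->q2 q1-y->q1 q2-x->q3 q2-y->q2 q3-x->q3 q3-y->q3

Count `x`s, saturating at 3: states q0 through q2 mean 0 through 2 `x`s seen; q3 means more than 2. Each `x` increments (capped at q3); other symbols loop. Accept from {q2, q3}.
        x   y  
>  q0   q1  q0 
   q1   q2  q1 
 * q2   q3  q2 
 * q3   q3  q3 
(> = start, * = accepting)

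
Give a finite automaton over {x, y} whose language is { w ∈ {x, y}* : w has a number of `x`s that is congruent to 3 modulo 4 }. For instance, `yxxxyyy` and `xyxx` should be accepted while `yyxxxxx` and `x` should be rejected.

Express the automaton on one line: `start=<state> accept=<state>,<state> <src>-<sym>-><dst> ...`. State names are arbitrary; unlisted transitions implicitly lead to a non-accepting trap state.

start=S0 accept=S3 S0-x->S1 S0-y->S0 S1-x->S2 S1-y->S1 S2-x->S3 S2-y->S2 S3-x->S0 S3-y->S3

Keep the running count of `x`s modulo 4: each `x` advances along the cycle S0 → S1 → S2 → S3 → S0 while other symbols loop. Accept at S3.
        x   y  
>  S0   S1  S0 
   S1   S2  S1 
   S2   S3  S2 
 * S3   S0  S3 
(> = start, * = accepting)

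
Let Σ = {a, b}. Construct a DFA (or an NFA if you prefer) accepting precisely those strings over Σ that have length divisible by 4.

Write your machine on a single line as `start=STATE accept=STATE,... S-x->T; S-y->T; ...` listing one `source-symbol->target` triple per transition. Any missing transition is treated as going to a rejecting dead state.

Count input length modulo 4: every symbol advances one step around the cycle S0 → S1 → S2 → S3 → S0. Accept at S0.
With 4 states:
        a   b  
>* S0   S1  S1 
   S1   S2  S2 
   S2   S3  S3 
   S3   S0  S0 
(> = start, * = accepting)

start=S0; accept=S0; S0-a->S1; S0-b->S1; S1-a->S2; S1-b->S2; S2-a->S3; S2-b->S3; S3-a->S0; S3-b->S0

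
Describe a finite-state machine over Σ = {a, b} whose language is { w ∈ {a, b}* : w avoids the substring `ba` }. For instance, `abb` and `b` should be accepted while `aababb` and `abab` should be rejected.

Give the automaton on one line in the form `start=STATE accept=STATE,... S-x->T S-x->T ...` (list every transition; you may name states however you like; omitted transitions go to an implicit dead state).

start=S0 accept=S0,S1 S0-a->S0 S0-b->S1 S1-a->S2 S1-b->S1 S2-a->S2 S2-b->S2

This is the complement of 'contains `ba`'. Use the same substring-matching states — S0 through S2 holding how much of `ba` has just been matched — but flip the accepting set: everything except the trap S2 accepts.
3 states suffice.
        a   b  
>* S0   S0  S1 
 * S1   S2  S1 
   S2   S2  S2 
(> = start, * = accepting)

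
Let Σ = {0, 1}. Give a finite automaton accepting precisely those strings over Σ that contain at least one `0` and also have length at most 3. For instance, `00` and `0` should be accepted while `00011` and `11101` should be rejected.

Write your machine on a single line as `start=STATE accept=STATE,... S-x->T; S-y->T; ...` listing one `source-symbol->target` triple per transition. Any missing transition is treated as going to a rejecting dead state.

start=q0; accept=q1,q3,q5; q0-0->q1; q0-1->q2; q1-0->q3; q1-1->q3; q2-0->q3; q2-1->q4; q3-0->q5; q3-1->q5; q4-0->q5; q4-1->q6; q5-0->q6; q5-1->q6; q6-0->q6; q6-1->q6

Build one automaton per condition and run them in lockstep. One (3 states) tracks the count of `0`s, saturating at 2; the other (5 states) tracks the input length, saturating at 4. Each combined state is a pair, one component from each; accept when both components accept. Minimizing collapses redundant product states.
With 7 states:
        0   1  
>  q0   q1  q2 
 * q1   q3  q3 
   q2   q3  q4 
 * q3   q5  q5 
   q4   q5  q6 
 * q5   q6  q6 
   q6   q6  q6 
(> = start, * = accepting)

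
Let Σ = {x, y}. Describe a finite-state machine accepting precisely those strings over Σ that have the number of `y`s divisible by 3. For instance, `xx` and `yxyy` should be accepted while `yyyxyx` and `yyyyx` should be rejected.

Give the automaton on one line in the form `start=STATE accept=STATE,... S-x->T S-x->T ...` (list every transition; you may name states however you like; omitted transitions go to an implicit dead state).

Keep the running count of `y`s modulo 3: each `y` advances along the cycle s0 → s1 → s2 → s0 while other symbols loop. Accept at s0.
A 3-state machine:
        x   y  
>* s0   s0  s1 
   s1   s1  s2 
   s2   s2  s0 
(> = start, * = accepting)

start=s0 accept=s0 s0-x->s0 s0-y->s1 s1-x->s1 s1-y->s2 s2-x->s2 s2-y->s0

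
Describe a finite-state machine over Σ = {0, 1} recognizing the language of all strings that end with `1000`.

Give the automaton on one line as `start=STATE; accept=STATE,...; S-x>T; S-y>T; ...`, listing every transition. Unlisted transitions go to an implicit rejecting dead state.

Remember how much of `1000` the current input suffix matches. State A means no match yet; B means the last symbol is `1`; C means the last 2 symbols are `10`; D means the last 3 symbols are `100`; E means the last 4 symbols are `1000`. Only E accepts. On a mismatch, fall back to the longest proper suffix that is still a prefix of `1000`.
A 5-state machine:
       0  1 
>  A   A  B 
   B   C  B 
   C   D  B 
   D   E  B 
 * E   A  B 
(> = start, * = accepting)

start=A; accept=E; A-0>A; A-1>B; B-0>C; B-1>B; C-0>D; C-1>B; D-0>E; D-1>B; E-0>A; E-1>B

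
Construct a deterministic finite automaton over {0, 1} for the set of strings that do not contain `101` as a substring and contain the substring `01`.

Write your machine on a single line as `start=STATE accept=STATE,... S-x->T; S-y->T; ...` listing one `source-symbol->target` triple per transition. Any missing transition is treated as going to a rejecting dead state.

Build one automaton per condition and run them in lockstep. The first has 4 states tracking partial matches of the forbidden pattern `101`; the second has 3 states tracking whether and how much of `01` has been seen. A product state is a pair (one from each), accepting exactly when both do.
        0   1  
>  q0   q1  q2 
   q1   q1  q3 
   q2   q4  q2 
 * q3   q5  q3 
   q4   q1  q6 
 * q5   q7  q6 
   q6   q6  q6 
 * q7   q7  q3 
(> = start, * = accepting)

start=q0; accept=q3,q5,q7; q0-0->q1; q0-1->q2; q1-0->q1; q1-1->q3; q2-0->q4; q2-1->q2; q3-0->q5; q3-1->q3; q4-0->q1; q4-1->q6; q5-0->q7; q5-1->q6; q6-0->q6; q6-1->q6; q7-0->q7; q7-1->q3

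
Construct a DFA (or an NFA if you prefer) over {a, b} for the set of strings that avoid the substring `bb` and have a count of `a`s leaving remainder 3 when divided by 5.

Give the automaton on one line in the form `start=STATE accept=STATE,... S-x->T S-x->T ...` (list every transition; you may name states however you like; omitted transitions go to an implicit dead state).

start=q0 accept=q6,q10 q0-a->q1 q0-b->q2 q1-a->q3 q1-b->q4 q2-a->q1 q2-b->q5 q3-a->q6 q3-b->q7 q4-a->q3 q4-b->q8 q5-a->q8 q5-b->q5 q6-a->q9 q6-b->q10 q7-a->q6 q7-b->q11 q8-a->q11 q8-b->q8 q9-a->q0 q9-b->q12 q10-a->q9 q10-b->q13 q11-a->q13 q11-b->q11 q12-a->q0 q12-b->q14 q13-a->q14 q13-b->q13 q14-a->q5 q14-b->q14

Build one automaton per condition and run them in lockstep. The first has 3 states tracking partial matches of the forbidden pattern `bb`; the second has 5 states tracking the count of `a`s modulo 5. A product state is a pair (one from each), accepting exactly when both do.
15 states suffice.
          a    b  
>  q0     q1   q2 
   q1     q3   q4 
   q2     q1   q5 
   q3     q6   q7 
   q4     q3   q8 
   q5     q8   q5 
 * q6     q9  q10 
   q7     q6  q11 
   q8    q11   q8 
   q9     q0  q12 
 * q10    q9  q13 
   q11   q13  q11 
   q12    q0  q14 
   q13   q14  q13 
   q14    q5  q14 
(> = start, * = accepting)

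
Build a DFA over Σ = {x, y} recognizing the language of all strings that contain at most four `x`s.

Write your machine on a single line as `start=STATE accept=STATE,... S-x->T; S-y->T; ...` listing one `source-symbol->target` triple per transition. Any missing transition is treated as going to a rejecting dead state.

Count `x`s, saturating at 5: states q0 through q4 mean 0 through 4 `x`s seen; q5 means more than 4. Each `x` increments (capped at q5); other symbols loop. Accept from {q0, q1, q2, q3, q4}.
With 6 states:
        x   y  
>* q0   q1  q0 
 * q1   q2  q1 
 * q2   q3  q2 
 * q3   q4  q3 
 * q4   q5  q4 
   q5   q5  q5 
(> = start, * = accepting)

start=q0; accept=q0,q1,q2,q3,q4; q0-x->q1; q0-y->q0; q1-x->q2; q1-y->q1; q2-x->q3; q2-y->q2; q3-x->q4; q3-y->q3; q4-x->q5; q4-y->q4; q5-x->q5; q5-y->q5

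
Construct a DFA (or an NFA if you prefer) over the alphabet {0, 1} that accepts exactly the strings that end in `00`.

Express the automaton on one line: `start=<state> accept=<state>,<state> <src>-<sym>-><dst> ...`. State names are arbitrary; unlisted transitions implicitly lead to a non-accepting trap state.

start=S0 accept=S2 S0-0->S1 S0-1->S0 S1-0->S2 S1-1->S0 S2-0->S2 S2-1->S0

Let each state record the length of the longest suffix of the input read so far that is also a prefix of `00`. S1 means the last symbol is `0`; S2 means the last 2 symbols are `00`. Accept only at S2, where the string currently ends in `00`.
3 states suffice.
        0   1  
>  S0   S1  S0 
   S1   S2  S0 
 * S2   S2  S0 
(> = start, * = accepting)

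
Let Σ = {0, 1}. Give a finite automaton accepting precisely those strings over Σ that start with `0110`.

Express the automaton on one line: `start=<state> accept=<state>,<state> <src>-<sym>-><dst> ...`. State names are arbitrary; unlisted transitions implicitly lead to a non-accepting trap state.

start=A accept=E A-0->B A-1->F B-0->F B-1->C C-0->F C-1->D D-0->E D-1->F E-0->E E-1->E F-0->F F-1->F

Walk along `0110` while the input agrees: from A take `0` to B, and so on. Any deviation drops to the rejecting sink F. Once E is reached the prefix is confirmed and every continuation is accepted.
       0  1 
>  A   B  F 
   B   F  C 
   C   F  D 
   D   E  F 
 * E   E  E 
   F   F  F 
(> = start, * = accepting)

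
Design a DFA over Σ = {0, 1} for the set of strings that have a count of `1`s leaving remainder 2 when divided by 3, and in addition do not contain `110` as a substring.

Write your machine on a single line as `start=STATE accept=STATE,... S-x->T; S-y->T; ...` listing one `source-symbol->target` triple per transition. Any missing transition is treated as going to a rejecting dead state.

Handle the two conditions separately and then intersect. One (3 states) tracks the count of `1`s modulo 3; the other (4 states) tracks partial matches of the forbidden pattern `110`. Each combined state is a pair, one component from each; accept when both components accept.
12 states suffice.
          0    1  
>  q0     q0   q1 
   q1     q2   q3 
   q2     q2   q4 
 * q3     q5   q6 
 * q4     q7   q6 
   q5     q5   q8 
   q6     q8   q9 
 * q7     q7  q10 
   q8     q8  q11 
   q9    q11   q3 
   q10    q0   q9 
   q11   q11   q5 
(> = start, * = accepting)

start=q0; accept=q3,q4,q7; q0-0->q0; q0-1->q1; q1-0->q2; q1-1->q3; q2-0->q2; q2-1->q4; q3-0->q5; q3-1->q6; q4-0->q7; q4-1->q6; q5-0->q5; q5-1->q8; q6-0->q8; q6-1->q9; q7-0->q7; q7-1->q10; q8-0->q8; q8-1->q11; q9-0->q11; q9-1->q3; q10-0->q0; q10-1->q9; q11-0->q11; q11-1->q5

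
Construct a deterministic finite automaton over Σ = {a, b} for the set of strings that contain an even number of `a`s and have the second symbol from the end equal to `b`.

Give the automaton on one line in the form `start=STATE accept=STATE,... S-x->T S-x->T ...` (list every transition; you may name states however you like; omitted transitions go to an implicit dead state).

start=S0 accept=S4,S5 S0-a->S1 S0-b->S2 S1-a->S0 S1-b->S3 S2-a->S1 S2-b->S4 S3-a->S5 S3-b->S3 S4-a->S1 S4-b->S4 S5-a->S1 S5-b->S2

Run two small machines in parallel and take their product. The first has 2 states tracking the count of `a`s modulo 2; the second has 7 states tracking the last 2 symbols read. A product state is a pair (one from each), accepting exactly when both do. Equivalent product states are then merged.
        a   b  
>  S0   S1  S2 
   S1   S0  S3 
   S2   S1  S4 
   S3   S5  S3 
 * S4   S1  S4 
 * S5   S1  S2 
(> = start, * = accepting)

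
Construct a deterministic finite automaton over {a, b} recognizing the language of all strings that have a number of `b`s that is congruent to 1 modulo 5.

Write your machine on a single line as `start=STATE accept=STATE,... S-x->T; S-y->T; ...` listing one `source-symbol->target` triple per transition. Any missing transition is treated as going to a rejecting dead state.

The only thing that matters is how many `b`s have appeared, reduced mod 5. Use one state per residue: s0 for 0, …, s4 for 4. Reading `b` moves to the next residue; anything else stays put. s1 is accepting.
A 5-state machine:
        a   b  
>  s0   s0  s1 
 * s1   s1  s2 
   s2   s2  s3 
   s3   s3  s4 
   s4   s4  s0 
(> = start, * = accepting)

start=s0; accept=s1; s0-a->s0; s0-b->s1; s1-a->s1; s1-b->s2; s2-a->s2; s2-b->s3; s3-a->s3; s3-b->s4; s4-a->s4; s4-b->s0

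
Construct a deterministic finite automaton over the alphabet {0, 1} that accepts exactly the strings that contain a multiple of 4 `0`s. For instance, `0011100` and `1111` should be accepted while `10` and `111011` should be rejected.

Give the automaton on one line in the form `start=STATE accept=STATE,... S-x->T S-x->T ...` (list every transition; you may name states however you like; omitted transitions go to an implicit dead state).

The only thing that matters is how many `0`s have appeared, reduced mod 4. Use one state per residue: s0 for 0, …, s3 for 3. Reading `0` moves to the next residue; anything else stays put. s0 is accepting.
        0   1  
>* s0   s1  s0 
   s1   s2  s1 
   s2   s3  s2 
   s3   s0  s3 
(> = start, * = accepting)

start=s0 accept=s0 s0-0->s1 s0-1->s0 s1-0->s2 s1-1->s1 s2-0->s3 s2-1->s2 s3-0->s0 s3-1->s3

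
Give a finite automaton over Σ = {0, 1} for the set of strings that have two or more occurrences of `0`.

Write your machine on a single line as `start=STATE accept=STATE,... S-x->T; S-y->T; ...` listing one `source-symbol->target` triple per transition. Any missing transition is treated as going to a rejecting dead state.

start=q0; accept=q2,q3; q0-0->q1; q0-1->q0; q1-0->q2; q1-1->q1; q2-0->q3; q2-1->q2; q3-0->q3; q3-1->q3

Only the number of `0`s matters, and only up to 3. Make a chain q0 → q1 → q2 → q3 advanced by each `0` (with q3 absorbing); every other symbol self-loops. The accepting set is {q2, q3}.
4 states suffice.
        0   1  
>  q0   q1  q0 
   q1   q2  q1 
 * q2   q3  q2 
 * q3   q3  q3 
(> = start, * = accepting)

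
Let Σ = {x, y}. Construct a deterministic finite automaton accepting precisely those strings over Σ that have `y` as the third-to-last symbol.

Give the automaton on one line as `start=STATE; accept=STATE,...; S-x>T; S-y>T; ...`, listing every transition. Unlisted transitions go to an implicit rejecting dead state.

A DFA must remember the last 3 symbols (since which symbol is third-to-last isn't known until the input ends). Use one state per possible window of the last ≤3 symbols; accept from those whose window starts with `y`.
15 states suffice.
          x    y  
>  q0     q1   q2 
   q1     q3   q4 
   q2     q5   q6 
   q3     q7   q8 
   q4     q9  q10 
   q5    q11  q12 
   q6    q13  q14 
   q7     q7   q8 
   q8     q9  q10 
   q9    q11  q12 
   q10   q13  q14 
 * q11    q7   q8 
 * q12    q9  q10 
 * q13   q11  q12 
 * q14   q13  q14 
(> = start, * = accepting)

start=q0; accept=q11,q12,q13,q14; q0-x>q1; q0-y>q2; q1-x>q3; q1-y>q4; q2-x>q5; q2-y>q6; q3-x>q7; q3-y>q8; q4-x>q9; q4-y>q10; q5-x>q11; q5-y>q12; q6-x>q13; q6-y>q14; q7-x>q7; q7-y>q8; q8-x>q9; q8-y>q10; q9-x>q11; q9-y>q12; q10-x>q13; q10-y>q14; q11-x>q7; q11-y>q8; q12-x>q9; q12-y>q10; q13-x>q11; q13-y>q12; q14-x>q13; q14-y>q14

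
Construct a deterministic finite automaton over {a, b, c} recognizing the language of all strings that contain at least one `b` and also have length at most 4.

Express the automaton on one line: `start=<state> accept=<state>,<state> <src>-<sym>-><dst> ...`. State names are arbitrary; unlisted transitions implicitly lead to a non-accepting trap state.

Build one automaton per condition and run them in lockstep. One (3 states) tracks the count of `b`s, saturating at 2; the other (6 states) tracks the input length, saturating at 5. Each combined state is a pair, one component from each; accept when both components accept.
          a    b    c  
>  s0     s1   s2   s1 
   s1     s3   s4   s3 
 * s2     s4   s5   s4 
   s3     s6   s7   s6 
 * s4     s7   s8   s7 
 * s5     s8   s8   s8 
   s6     s9  s10   s9 
 * s7    s10  s11  s10 
 * s8    s11  s11  s11 
   s9    s12  s13  s12 
 * s10   s13  s14  s13 
 * s11   s14  s14  s14 
   s12   s12  s13  s12 
   s13   s13  s14  s13 
   s14   s14  s14  s14 
(> = start, * = accepting)

start=s0 accept=s2,s4,s5,s7,s8,s10,s11 s0-a->s1 s0-b->s2 s0-c->s1 s1-a->s3 s1-b->s4 s1-c->s3 s2-a->s4 s2-b->s5 s2-c->s4 s3-a->s6 s3-b->s7 s3-c->s6 s4-a->s7 s4-b->s8 s4-c->s7 s5-a->s8 s5-b->s8 s5-c->s8 s6-a->s9 s6-b->s10 s6-c->s9 s7-a->s10 s7-b->s11 s7-c->s10 s8-a->s11 s8-b->s11 s8-c->s11 s9-a->s12 s9-b->s13 s9-c->s12 s10-a->s13 s10-b->s14 s10-c->s13 s11-a->s14 s11-b->s14 s11-c->s14 s12-a->s12 s12-b->s13 s12-c->s12 s13-a->s13 s13-b->s14 s13-c->s13 s14-a->s14 s14-b->s14 s14-c->s14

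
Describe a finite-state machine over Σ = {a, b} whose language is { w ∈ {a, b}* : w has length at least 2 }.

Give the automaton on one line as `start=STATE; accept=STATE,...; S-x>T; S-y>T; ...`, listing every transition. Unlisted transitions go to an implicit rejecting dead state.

start=q0; accept=q2,q3; q0-a>q1; q0-b>q1; q1-a>q2; q1-b>q2; q2-a>q3; q2-b>q3; q3-a>q3; q3-b>q3

We only need to distinguish lengths 0, 1, …, 2, and '>2'. Chain q0 → q1 → q2 → q3 on every symbol, with q3 looping. Accepting states: {q2, q3}.
With 4 states:
        a   b  
>  q0   q1  q1 
   q1   q2  q2 
 * q2   q3  q3 
 * q3   q3  q3 
(> = start, * = accepting)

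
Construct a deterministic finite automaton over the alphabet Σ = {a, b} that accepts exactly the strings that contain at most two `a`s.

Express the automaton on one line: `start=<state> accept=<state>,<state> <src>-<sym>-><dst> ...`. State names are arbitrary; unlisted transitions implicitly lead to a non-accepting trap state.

Count `a`s, saturating at 3: states q0 through q2 mean 0 through 2 `a`s seen; q3 means more than 2. Each `a` increments (capped at q3); other symbols loop. Accept from {q0, q1, q2}.
With 4 states:
        a   b  
>* q0   q1  q0 
 * q1   q2  q1 
 * q2   q3  q2 
   q3   q3  q3 
(> = start, * = accepting)

start=q0 accept=q0,q1,q2 q0-a->q1 q0-b->q0 q1-a->q2 q1-b->q1 q2-a->q3 q2-b->q2 q3-a->q3 q3-b->q3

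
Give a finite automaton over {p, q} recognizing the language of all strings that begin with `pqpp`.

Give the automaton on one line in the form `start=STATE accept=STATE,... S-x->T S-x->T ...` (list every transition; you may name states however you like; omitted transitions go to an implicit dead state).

start=S0 accept=S4 S0-p->S1 S0-q->S5 S1-p->S5 S1-q->S2 S2-p->S3 S2-q->S5 S3-p->S4 S3-q->S5 S4-p->S4 S4-q->S4 S5-p->S5 S5-q->S5

Walk along `pqpp` while the input agrees: from S0 take `p` to S1, and so on. Any deviation drops to the rejecting sink S5. Once S4 is reached the prefix is confirmed and every continuation is accepted.
A 6-state machine:
        p   q  
>  S0   S1  S5 
   S1   S5  S2 
   S2   S3  S5 
   S3   S4  S5 
 * S4   S4  S4 
   S5   S5  S5 
(> = start, * = accepting)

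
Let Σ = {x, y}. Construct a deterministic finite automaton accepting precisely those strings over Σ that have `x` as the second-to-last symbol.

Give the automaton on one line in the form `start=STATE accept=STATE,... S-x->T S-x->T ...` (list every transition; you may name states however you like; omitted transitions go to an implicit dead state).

start=s0 accept=s3,s4 s0-x->s1 s0-y->s2 s1-x->s3 s1-y->s4 s2-x->s5 s2-y->s6 s3-x->s3 s3-y->s4 s4-x->s5 s4-y->s6 s5-x->s3 s5-y->s4 s6-x->s5 s6-y->s6

A DFA must remember the last 2 symbols (since which symbol is second-to-last isn't known until the input ends). Use one state per possible window of the last ≤2 symbols; accept from those whose window starts with `x`.
With 7 states:
        x   y  
>  s0   s1  s2 
   s1   s3  s4 
   s2   s5  s6 
 * s3   s3  s4 
 * s4   s5  s6 
   s5   s3  s4 
   s6   s5  s6 
(> = start, * = accepting)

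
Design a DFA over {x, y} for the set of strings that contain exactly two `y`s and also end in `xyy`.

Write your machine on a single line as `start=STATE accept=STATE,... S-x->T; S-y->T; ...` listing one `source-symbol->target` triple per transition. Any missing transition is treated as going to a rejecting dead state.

start=q0; accept=q6; q0-x->q1; q0-y->q2; q1-x->q1; q1-y->q3; q2-x->q4; q2-y->q5; q3-x->q4; q3-y->q6; q4-x->q4; q4-y->q7; q5-x->q8; q5-y->q9; q6-x->q8; q6-y->q9; q7-x->q8; q7-y->q10; q8-x->q8; q8-y->q11; q9-x->q12; q9-y->q9; q10-x->q12; q10-y->q9; q11-x->q12; q11-y->q10; q12-x->q12; q12-y->q11

Handle the two conditions separately and then intersect. One (4 states) tracks the count of `y`s, saturating at 3; the other (4 states) tracks how much of the suffix `xyy` has currently been matched. Each combined state is a pair, one component from each; accept when both components accept.
          x    y  
>  q0     q1   q2 
   q1     q1   q3 
   q2     q4   q5 
   q3     q4   q6 
   q4     q4   q7 
   q5     q8   q9 
 * q6     q8   q9 
   q7     q8  q10 
   q8     q8  q11 
   q9    q12   q9 
   q10   q12   q9 
   q11   q12  q10 
   q12   q12  q11 
(> = start, * = accepting)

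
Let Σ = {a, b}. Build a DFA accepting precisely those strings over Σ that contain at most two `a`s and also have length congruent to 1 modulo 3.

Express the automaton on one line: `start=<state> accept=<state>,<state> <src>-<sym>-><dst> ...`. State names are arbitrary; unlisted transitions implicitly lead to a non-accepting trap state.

start=s0 accept=s1,s2,s9 s0-a->s1 s0-b->s2 s1-a->s3 s1-b->s4 s2-a->s4 s2-b->s5 s3-a->s6 s3-b->s7 s4-a->s7 s4-b->s8 s5-a->s8 s5-b->s0 s6-a->s6 s6-b->s6 s7-a->s6 s7-b->s9 s8-a->s9 s8-b->s1 s9-a->s6 s9-b->s3

Run two small machines in parallel and take their product. The first has 4 states tracking the count of `a`s, saturating at 3; the second has 3 states tracking the input length modulo 3. A product state is a pair (one from each), accepting exactly when both do. Equivalent product states are then merged.
        a   b  
>  s0   s1  s2 
 * s1   s3  s4 
 * s2   s4  s5 
   s3   s6  s7 
   s4   s7  s8 
   s5   s8  s0 
   s6   s6  s6 
   s7   s6  s9 
   s8   s9  s1 
 * s9   s6  s3 
(> = start, * = accepting)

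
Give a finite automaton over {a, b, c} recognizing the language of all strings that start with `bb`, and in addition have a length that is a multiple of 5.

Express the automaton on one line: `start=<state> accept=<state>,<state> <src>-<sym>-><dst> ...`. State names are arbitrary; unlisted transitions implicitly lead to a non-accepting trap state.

start=S0 accept=S6 S0-a->S1 S0-b->S2 S0-c->S1 S1-a->S1 S1-b->S1 S1-c->S1 S2-a->S1 S2-b->S3 S2-c->S1 S3-a->S4 S3-b->S4 S3-c->S4 S4-a->S5 S4-b->S5 S4-c->S5 S5-a->S6 S5-b->S6 S5-c->S6 S6-a->S7 S6-b->S7 S6-c->S7 S7-a->S3 S7-b->S3 S7-c->S3

Build one automaton per condition and run them in lockstep. The first has 4 states tracking whether the input so far still matches the prefix `bb`; the second has 5 states tracking the input length modulo 5. A product state is a pair (one from each), accepting exactly when both do. After merging equivalent states the machine shrinks.
        a   b   c  
>  S0   S1  S2  S1 
   S1   S1  S1  S1 
   S2   S1  S3  S1 
   S3   S4  S4  S4 
   S4   S5  S5  S5 
   S5   S6  S6  S6 
 * S6   S7  S7  S7 
   S7   S3  S3  S3 
(> = start, * = accepting)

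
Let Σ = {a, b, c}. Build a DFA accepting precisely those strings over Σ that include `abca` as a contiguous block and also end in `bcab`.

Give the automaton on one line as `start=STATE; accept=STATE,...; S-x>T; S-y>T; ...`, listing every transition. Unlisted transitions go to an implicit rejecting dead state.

Handle the two conditions separately and then intersect. The first has 5 states tracking whether and how much of `abca` has been seen; the second has 5 states tracking how much of the suffix `bcab` has currently been matched. A product state is a pair (one from each), accepting exactly when both do. Equivalent product states are then merged.
9 states suffice.
        a   b   c  
>  s0   s1  s0  s0 
   s1   s1  s2  s0 
   s2   s1  s0  s3 
   s3   s4  s0  s0 
   s4   s5  s6  s5 
   s5   s5  s7  s5 
 * s6   s5  s7  s8 
   s7   s5  s7  s8 
   s8   s4  s7  s5 
(> = start, * = accepting)

start=s0; accept=s6; s0-a>s1; s0-b>s0; s0-c>s0; s1-a>s1; s1-b>s2; s1-c>s0; s2-a>s1; s2-b>s0; s2-c>s3; s3-a>s4; s3-b>s0; s3-c>s0; s4-a>s5; s4-b>s6; s4-c>s5; s5-a>s5; s5-b>s7; s5-c>s5; s6-a>s5; s6-b>s7; s6-c>s8; s7-a>s5; s7-b>s7; s7-c>s8; s8-a>s4; s8-b>s7; s8-c>s5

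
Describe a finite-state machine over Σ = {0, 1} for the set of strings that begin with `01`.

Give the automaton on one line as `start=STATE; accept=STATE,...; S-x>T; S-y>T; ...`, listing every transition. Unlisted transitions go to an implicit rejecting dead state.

start=q0; accept=q2; q0-0>q1; q0-1>q3; q1-0>q3; q1-1>q2; q2-0>q2; q2-1>q2; q3-0>q3; q3-1>q3

Check the first 2 symbols one by one: q0 through q1 record how many have matched `01` so far; any wrong symbol goes to the dead state q3. After all 2 match we enter the accepting sink q2.
A 4-state machine:
        0   1  
>  q0   q1  q3 
   q1   q3  q2 
 * q2   q2  q2 
   q3   q3  q3 
(> = start, * = accepting)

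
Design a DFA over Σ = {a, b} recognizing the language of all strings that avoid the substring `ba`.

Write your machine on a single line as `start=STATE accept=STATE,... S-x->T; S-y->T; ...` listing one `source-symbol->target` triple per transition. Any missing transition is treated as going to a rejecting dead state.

start=q0; accept=q0,q1; q0-a->q0; q0-b->q1; q1-a->q2; q1-b->q1; q2-a->q2; q2-b->q2

Track partial matches of the forbidden pattern `ba`. State q2 is a dead state reached once `ba` has occurred; every other state accepts. q0 means no part of `ba` is currently matched.
        a   b  
>* q0   q0  q1 
 * q1   q2  q1 
   q2   q2  q2 
(> = start, * = accepting)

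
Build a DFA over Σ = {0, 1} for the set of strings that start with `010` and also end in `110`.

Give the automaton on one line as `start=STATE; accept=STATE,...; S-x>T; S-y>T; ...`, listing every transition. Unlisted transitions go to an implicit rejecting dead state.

Handle the two conditions separately and then intersect. The first has 5 states tracking whether the input so far still matches the prefix `010`; the second has 4 states tracking how much of the suffix `110` has currently been matched. A product state is a pair (one from each), accepting exactly when both do.
11 states suffice.
          0    1  
>  s0     s1   s2 
   s1     s3   s4 
   s2     s3   s5 
   s3     s3   s2 
   s4     s6   s5 
   s5     s7   s5 
   s6     s6   s8 
   s7     s3   s2 
   s8     s6   s9 
   s9    s10   s9 
 * s10    s6   s8 
(> = start, * = accepting)

start=s0; accept=s10; s0-0>s1; s0-1>s2; s1-0>s3; s1-1>s4; s2-0>s3; s2-1>s5; s3-0>s3; s3-1>s2; s4-0>s6; s4-1>s5; s5-0>s7; s5-1>s5; s6-0>s6; s6-1>s8; s7-0>s3; s7-1>s2; s8-0>s6; s8-1>s9; s9-0>s10; s9-1>s9; s10-0>s6; s10-1>s8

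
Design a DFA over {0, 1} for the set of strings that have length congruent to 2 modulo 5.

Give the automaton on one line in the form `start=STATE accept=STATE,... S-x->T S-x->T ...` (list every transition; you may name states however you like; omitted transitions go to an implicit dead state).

Only the length mod 5 matters, so use a 5-cycle: from any state, every input symbol moves to the next state, wrapping E back to A. Mark C accepting.
A 5-state machine:
       0  1 
>  A   B  B 
   B   C  C 
 * C   D  D 
   D   E  E 
   E   A  A 
(> = start, * = accepting)

start=A accept=C A-0->B A-1->B B-0->C B-1->C C-0->D C-1->D D-0->E D-1->E E-0->A E-1->A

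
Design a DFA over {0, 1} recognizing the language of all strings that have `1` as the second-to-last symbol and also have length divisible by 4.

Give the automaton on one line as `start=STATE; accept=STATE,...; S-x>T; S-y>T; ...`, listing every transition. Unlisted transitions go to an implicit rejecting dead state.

start=A; accept=F; A-0>B; A-1>B; B-0>C; B-1>C; C-0>D; C-1>E; D-0>A; D-1>A; E-0>F; E-1>F; F-0>B; F-1>B

Run two small machines in parallel and take their product. One (7 states) tracks the last 2 symbols read; the other (4 states) tracks the input length modulo 4. Each combined state is a pair, one component from each; accept when both components accept. After merging equivalent states the machine shrinks.
A 6-state machine:
       0  1 
>  A   B  B 
   B   C  C 
   C   D  E 
   D   A  A 
   E   F  F 
 * F   B  B 
(> = start, * = accepting)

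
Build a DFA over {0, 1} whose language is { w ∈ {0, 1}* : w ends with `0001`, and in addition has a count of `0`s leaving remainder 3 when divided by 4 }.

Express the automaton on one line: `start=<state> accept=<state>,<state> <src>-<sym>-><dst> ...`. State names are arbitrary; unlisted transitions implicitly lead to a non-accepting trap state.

Run two small machines in parallel and take their product. The first has 5 states tracking how much of the suffix `0001` has currently been matched; the second has 4 states tracking the count of `0`s modulo 4. A product state is a pair (one from each), accepting exactly when both do. After merging equivalent states the machine shrinks.
8 states suffice.
        0   1  
>  S0   S1  S0 
   S1   S2  S3 
   S2   S4  S5 
   S3   S5  S3 
   S4   S0  S6 
   S5   S7  S5 
 * S6   S0  S7 
   S7   S0  S7 
(> = start, * = accepting)

start=S0 accept=S6 S0-0->S1 S0-1->S0 S1-0->S2 S1-1->S3 S2-0->S4 S2-1->S5 S3-0->S5 S3-1->S3 S4-0->S0 S4-1->S6 S5-0->S7 S5-1->S5 S6-0->S0 S6-1->S7 S7-0->S0 S7-1->S7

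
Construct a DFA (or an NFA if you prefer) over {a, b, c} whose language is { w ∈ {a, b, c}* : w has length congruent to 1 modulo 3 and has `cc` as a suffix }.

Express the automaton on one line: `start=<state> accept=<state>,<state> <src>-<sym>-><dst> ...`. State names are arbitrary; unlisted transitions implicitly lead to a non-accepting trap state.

start=q0 accept=q4 q0-a->q1 q0-b->q1 q0-c->q1 q1-a->q2 q1-b->q2 q1-c->q2 q2-a->q0 q2-b->q0 q2-c->q3 q3-a->q1 q3-b->q1 q3-c->q4 q4-a->q2 q4-b->q2 q4-c->q2

Handle the two conditions separately and then intersect. The first has 3 states tracking the input length modulo 3; the second has 3 states tracking how much of the suffix `cc` has currently been matched. A product state is a pair (one from each), accepting exactly when both do. After merging equivalent states the machine shrinks.
5 states suffice.
        a   b   c  
>  q0   q1  q1  q1 
   q1   q2  q2  q2 
   q2   q0  q0  q3 
   q3   q1  q1  q4 
 * q4   q2  q2  q2 
(> = start, * = accepting)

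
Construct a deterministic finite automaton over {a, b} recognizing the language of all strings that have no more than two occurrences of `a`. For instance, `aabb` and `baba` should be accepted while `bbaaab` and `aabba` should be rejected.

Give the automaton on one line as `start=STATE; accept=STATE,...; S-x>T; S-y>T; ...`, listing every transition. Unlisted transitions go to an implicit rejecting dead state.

start=q0; accept=q0,q1,q2; q0-a>q1; q0-b>q0; q1-a>q2; q1-b>q1; q2-a>q3; q2-b>q2; q3-a>q3; q3-b>q3

Count `a`s, saturating at 3: states q0 through q2 mean 0 through 2 `a`s seen; q3 means more than 2. Each `a` increments (capped at q3); other symbols loop. Accept from {q0, q1, q2}.
4 states suffice.
        a   b  
>* q0   q1  q0 
 * q1   q2  q1 
 * q2   q3  q2 
   q3   q3  q3 
(> = start, * = accepting)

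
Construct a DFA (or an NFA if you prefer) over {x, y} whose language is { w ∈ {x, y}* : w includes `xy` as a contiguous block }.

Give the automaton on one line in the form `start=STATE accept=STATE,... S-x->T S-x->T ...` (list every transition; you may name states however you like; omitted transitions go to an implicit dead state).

start=q0 accept=q2 q0-x->q1 q0-y->q0 q1-x->q1 q1-y->q2 q2-x->q2 q2-y->q2

States q0..q1 record the length of the longest prefix of `xy` that matches the current input suffix. Reaching q2 means `xy` has been seen, and we stay there forever. Accept from q2.
3 states suffice.
        x   y  
>  q0   q1  q0 
   q1   q1  q2 
 * q2   q2  q2 
(> = start, * = accepting)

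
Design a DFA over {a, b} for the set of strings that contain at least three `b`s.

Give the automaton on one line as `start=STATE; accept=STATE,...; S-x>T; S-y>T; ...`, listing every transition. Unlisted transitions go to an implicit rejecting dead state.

start=q0; accept=q3,q4; q0-a>q0; q0-b>q1; q1-a>q1; q1-b>q2; q2-a>q2; q2-b>q3; q3-a>q3; q3-b>q4; q4-a>q4; q4-b>q4

Count `b`s, saturating at 4: states q0 through q3 mean 0 through 3 `b`s seen; q4 means more than 3. Each `b` increments (capped at q4); other symbols loop. Accept from {q3, q4}.
A 5-state machine:
        a   b  
>  q0   q0  q1 
   q1   q1  q2 
   q2   q2  q3 
 * q3   q3  q4 
 * q4   q4  q4 
(> = start, * = accepting)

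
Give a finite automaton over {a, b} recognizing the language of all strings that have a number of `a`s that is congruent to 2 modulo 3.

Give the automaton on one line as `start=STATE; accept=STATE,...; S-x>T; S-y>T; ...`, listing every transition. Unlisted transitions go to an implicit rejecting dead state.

start=q0; accept=q2; q0-a>q1; q0-b>q0; q1-a>q2; q1-b>q1; q2-a>q0; q2-b>q2

The only thing that matters is how many `a`s have appeared, reduced mod 3. Use one state per residue: q0 for 0, …, q2 for 2. Reading `a` moves to the next residue; anything else stays put. q2 is accepting.
With 3 states:
        a   b  
>  q0   q1  q0 
   q1   q2  q1 
 * q2   q0  q2 
(> = start, * = accepting)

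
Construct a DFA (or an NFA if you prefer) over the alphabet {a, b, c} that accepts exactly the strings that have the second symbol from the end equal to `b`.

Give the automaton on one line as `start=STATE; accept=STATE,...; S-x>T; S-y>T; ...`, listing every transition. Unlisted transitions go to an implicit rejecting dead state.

Because acceptance depends on a position counted from the end, the machine has to buffer the most recent 2 symbols. Make each state the string of the last up-to-2 symbols read; on input `x` shift the window left and append `x`. Accept when the buffered window has length 2 and begins with `b`.
A 13-state machine:
          a    b    c  
>  q0     q1   q2   q3 
   q1     q4   q5   q6 
   q2     q7   q8   q9 
   q3    q10  q11  q12 
   q4     q4   q5   q6 
   q5     q7   q8   q9 
   q6    q10  q11  q12 
 * q7     q4   q5   q6 
 * q8     q7   q8   q9 
 * q9    q10  q11  q12 
   q10    q4   q5   q6 
   q11    q7   q8   q9 
   q12   q10  q11  q12 
(> = start, * = accepting)

start=q0; accept=q7,q8,q9; q0-a>q1; q0-b>q2; q0-c>q3; q1-a>q4; q1-b>q5; q1-c>q6; q2-a>q7; q2-b>q8; q2-c>q9; q3-a>q10; q3-b>q11; q3-c>q12; q4-a>q4; q4-b>q5; q4-c>q6; q5-a>q7; q5-b>q8; q5-c>q9; q6-a>q10; q6-b>q11; q6-c>q12; q7-a>q4; q7-b>q5; q7-c>q6; q8-a>q7; q8-b>q8; q8-c>q9; q9-a>q10; q9-b>q11; q9-c>q12; q10-a>q4; q10-b>q5; q10-c>q6; q11-a>q7; q11-b>q8; q11-c>q9; q12-a>q10; q12-b>q11; q12-c>q12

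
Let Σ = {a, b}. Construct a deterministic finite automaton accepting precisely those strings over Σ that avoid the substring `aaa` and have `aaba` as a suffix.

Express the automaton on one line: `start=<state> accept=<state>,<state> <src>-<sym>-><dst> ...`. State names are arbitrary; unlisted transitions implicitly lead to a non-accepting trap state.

Handle the two conditions separately and then intersect. One (4 states) tracks partial matches of the forbidden pattern `aaa`; the other (5 states) tracks how much of the suffix `aaba` has currently been matched. Each combined state is a pair, one component from each; accept when both components accept. Minimizing collapses redundant product states.
With 6 states:
        a   b  
>  S0   S1  S0 
   S1   S2  S0 
   S2   S3  S4 
   S3   S3  S3 
   S4   S5  S0 
 * S5   S2  S0 
(> = start, * = accepting)

start=S0 accept=S5 S0-a->S1 S0-b->S0 S1-a->S2 S1-b->S0 S2-a->S3 S2-b->S4 S3-a->S3 S3-b->S3 S4-a->S5 S4-b->S0 S5-a->S2 S5-b->S0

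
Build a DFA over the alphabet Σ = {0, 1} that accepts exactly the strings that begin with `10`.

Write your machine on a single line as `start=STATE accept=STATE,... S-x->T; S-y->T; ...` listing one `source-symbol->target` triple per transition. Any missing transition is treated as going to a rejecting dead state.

start=S0; accept=S2; S0-0->S3; S0-1->S1; S1-0->S2; S1-1->S3; S2-0->S2; S2-1->S2; S3-0->S3; S3-1->S3

Check the first 2 symbols one by one: S0 through S1 record how many have matched `10` so far; any wrong symbol goes to the dead state S3. After all 2 match we enter the accepting sink S2.
A 4-state machine:
        0   1  
>  S0   S3  S1 
   S1   S2  S3 
 * S2   S2  S2 
   S3   S3  S3 
(> = start, * = accepting)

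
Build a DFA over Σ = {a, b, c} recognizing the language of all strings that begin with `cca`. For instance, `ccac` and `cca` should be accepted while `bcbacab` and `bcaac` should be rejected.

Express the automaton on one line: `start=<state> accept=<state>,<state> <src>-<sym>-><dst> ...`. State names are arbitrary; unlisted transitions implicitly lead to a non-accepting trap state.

start=s0 accept=s3 s0-a->s4 s0-b->s4 s0-c->s1 s1-a->s4 s1-b->s4 s1-c->s2 s2-a->s3 s2-b->s4 s2-c->s4 s3-a->s3 s3-b->s3 s3-c->s3 s4-a->s4 s4-b->s4 s4-c->s4

Check the first 3 symbols one by one: s0 through s2 record how many have matched `cca` so far; any wrong symbol goes to the dead state s4. After all 3 match we enter the accepting sink s3.
        a   b   c  
>  s0   s4  s4  s1 
   s1   s4  s4  s2 
   s2   s3  s4  s4 
 * s3   s3  s3  s3 
   s4   s4  s4  s4 
(> = start, * = accepting)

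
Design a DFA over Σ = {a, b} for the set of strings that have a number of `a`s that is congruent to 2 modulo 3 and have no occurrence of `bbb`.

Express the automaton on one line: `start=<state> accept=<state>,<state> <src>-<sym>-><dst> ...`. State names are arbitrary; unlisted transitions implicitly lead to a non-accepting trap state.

start=s0 accept=s3,s6,s9 s0-a->s1 s0-b->s2 s1-a->s3 s1-b->s4 s2-a->s1 s2-b->s5 s3-a->s0 s3-b->s6 s4-a->s3 s4-b->s7 s5-a->s1 s5-b->s8 s6-a->s0 s6-b->s9 s7-a->s3 s7-b->s8 s8-a->s8 s8-b->s8 s9-a->s0 s9-b->s8

Run two small machines in parallel and take their product. The first has 3 states tracking the count of `a`s modulo 3; the second has 4 states tracking partial matches of the forbidden pattern `bbb`. A product state is a pair (one from each), accepting exactly when both do. Minimizing collapses redundant product states.
        a   b  
>  s0   s1  s2 
   s1   s3  s4 
   s2   s1  s5 
 * s3   s0  s6 
   s4   s3  s7 
   s5   s1  s8 
 * s6   s0  s9 
   s7   s3  s8 
   s8   s8  s8 
 * s9   s0  s8 
(> = start, * = accepting)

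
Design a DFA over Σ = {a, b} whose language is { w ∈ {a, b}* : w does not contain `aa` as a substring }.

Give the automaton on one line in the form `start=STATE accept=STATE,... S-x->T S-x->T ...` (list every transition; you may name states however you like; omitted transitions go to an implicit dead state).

start=q0 accept=q0,q1 q0-a->q1 q0-b->q0 q1-a->q2 q1-b->q0 q2-a->q2 q2-b->q2

This is the complement of 'contains `aa`'. Use the same substring-matching states — q0 through q2 holding how much of `aa` has just been matched — but flip the accepting set: everything except the trap q2 accepts.
With 3 states:
        a   b  
>* q0   q1  q0 
 * q1   q2  q0 
   q2   q2  q2 
(> = start, * = accepting)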